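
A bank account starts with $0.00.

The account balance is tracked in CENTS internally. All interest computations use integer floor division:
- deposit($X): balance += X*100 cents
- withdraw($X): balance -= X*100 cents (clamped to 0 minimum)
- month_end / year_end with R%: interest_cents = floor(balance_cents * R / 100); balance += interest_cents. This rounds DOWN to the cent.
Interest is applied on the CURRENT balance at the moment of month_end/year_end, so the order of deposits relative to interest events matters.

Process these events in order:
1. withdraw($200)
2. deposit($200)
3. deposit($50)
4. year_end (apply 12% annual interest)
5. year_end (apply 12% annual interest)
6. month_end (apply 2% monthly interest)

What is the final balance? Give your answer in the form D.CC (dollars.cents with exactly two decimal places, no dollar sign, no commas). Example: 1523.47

Answer: 319.87

Derivation:
After 1 (withdraw($200)): balance=$0.00 total_interest=$0.00
After 2 (deposit($200)): balance=$200.00 total_interest=$0.00
After 3 (deposit($50)): balance=$250.00 total_interest=$0.00
After 4 (year_end (apply 12% annual interest)): balance=$280.00 total_interest=$30.00
After 5 (year_end (apply 12% annual interest)): balance=$313.60 total_interest=$63.60
After 6 (month_end (apply 2% monthly interest)): balance=$319.87 total_interest=$69.87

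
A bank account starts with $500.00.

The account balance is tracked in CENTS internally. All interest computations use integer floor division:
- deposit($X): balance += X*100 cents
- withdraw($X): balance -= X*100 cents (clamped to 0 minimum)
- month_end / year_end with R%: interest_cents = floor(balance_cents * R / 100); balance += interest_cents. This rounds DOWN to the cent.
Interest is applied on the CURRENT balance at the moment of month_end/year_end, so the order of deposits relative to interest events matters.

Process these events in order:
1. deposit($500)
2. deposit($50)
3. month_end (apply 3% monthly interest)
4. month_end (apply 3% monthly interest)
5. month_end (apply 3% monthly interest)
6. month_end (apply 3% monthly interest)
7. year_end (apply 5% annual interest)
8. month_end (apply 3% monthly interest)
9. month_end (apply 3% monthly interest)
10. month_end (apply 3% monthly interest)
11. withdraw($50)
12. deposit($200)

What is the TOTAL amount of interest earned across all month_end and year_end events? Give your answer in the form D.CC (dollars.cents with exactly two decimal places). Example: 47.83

After 1 (deposit($500)): balance=$1000.00 total_interest=$0.00
After 2 (deposit($50)): balance=$1050.00 total_interest=$0.00
After 3 (month_end (apply 3% monthly interest)): balance=$1081.50 total_interest=$31.50
After 4 (month_end (apply 3% monthly interest)): balance=$1113.94 total_interest=$63.94
After 5 (month_end (apply 3% monthly interest)): balance=$1147.35 total_interest=$97.35
After 6 (month_end (apply 3% monthly interest)): balance=$1181.77 total_interest=$131.77
After 7 (year_end (apply 5% annual interest)): balance=$1240.85 total_interest=$190.85
After 8 (month_end (apply 3% monthly interest)): balance=$1278.07 total_interest=$228.07
After 9 (month_end (apply 3% monthly interest)): balance=$1316.41 total_interest=$266.41
After 10 (month_end (apply 3% monthly interest)): balance=$1355.90 total_interest=$305.90
After 11 (withdraw($50)): balance=$1305.90 total_interest=$305.90
After 12 (deposit($200)): balance=$1505.90 total_interest=$305.90

Answer: 305.90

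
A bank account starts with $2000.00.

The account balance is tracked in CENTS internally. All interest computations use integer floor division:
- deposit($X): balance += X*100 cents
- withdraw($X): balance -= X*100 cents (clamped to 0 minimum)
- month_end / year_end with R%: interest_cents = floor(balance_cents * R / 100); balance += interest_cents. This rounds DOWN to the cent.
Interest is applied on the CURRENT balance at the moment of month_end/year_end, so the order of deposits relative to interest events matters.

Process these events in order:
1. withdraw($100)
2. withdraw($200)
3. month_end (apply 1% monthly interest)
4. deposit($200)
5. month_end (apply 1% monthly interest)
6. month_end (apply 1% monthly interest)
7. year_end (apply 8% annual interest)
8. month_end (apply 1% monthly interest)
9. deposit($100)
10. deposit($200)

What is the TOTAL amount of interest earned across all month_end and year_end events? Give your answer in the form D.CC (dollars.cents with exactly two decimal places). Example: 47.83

Answer: 233.08

Derivation:
After 1 (withdraw($100)): balance=$1900.00 total_interest=$0.00
After 2 (withdraw($200)): balance=$1700.00 total_interest=$0.00
After 3 (month_end (apply 1% monthly interest)): balance=$1717.00 total_interest=$17.00
After 4 (deposit($200)): balance=$1917.00 total_interest=$17.00
After 5 (month_end (apply 1% monthly interest)): balance=$1936.17 total_interest=$36.17
After 6 (month_end (apply 1% monthly interest)): balance=$1955.53 total_interest=$55.53
After 7 (year_end (apply 8% annual interest)): balance=$2111.97 total_interest=$211.97
After 8 (month_end (apply 1% monthly interest)): balance=$2133.08 total_interest=$233.08
After 9 (deposit($100)): balance=$2233.08 total_interest=$233.08
After 10 (deposit($200)): balance=$2433.08 total_interest=$233.08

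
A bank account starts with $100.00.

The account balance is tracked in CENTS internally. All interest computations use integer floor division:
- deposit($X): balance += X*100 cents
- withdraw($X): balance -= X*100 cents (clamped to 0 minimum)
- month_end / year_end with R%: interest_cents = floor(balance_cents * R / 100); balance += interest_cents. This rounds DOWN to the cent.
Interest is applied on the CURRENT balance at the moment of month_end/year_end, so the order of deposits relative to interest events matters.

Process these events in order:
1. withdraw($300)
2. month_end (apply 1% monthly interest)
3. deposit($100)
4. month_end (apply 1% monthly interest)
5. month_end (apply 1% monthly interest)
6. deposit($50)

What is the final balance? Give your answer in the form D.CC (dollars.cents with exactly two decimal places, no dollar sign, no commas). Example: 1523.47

After 1 (withdraw($300)): balance=$0.00 total_interest=$0.00
After 2 (month_end (apply 1% monthly interest)): balance=$0.00 total_interest=$0.00
After 3 (deposit($100)): balance=$100.00 total_interest=$0.00
After 4 (month_end (apply 1% monthly interest)): balance=$101.00 total_interest=$1.00
After 5 (month_end (apply 1% monthly interest)): balance=$102.01 total_interest=$2.01
After 6 (deposit($50)): balance=$152.01 total_interest=$2.01

Answer: 152.01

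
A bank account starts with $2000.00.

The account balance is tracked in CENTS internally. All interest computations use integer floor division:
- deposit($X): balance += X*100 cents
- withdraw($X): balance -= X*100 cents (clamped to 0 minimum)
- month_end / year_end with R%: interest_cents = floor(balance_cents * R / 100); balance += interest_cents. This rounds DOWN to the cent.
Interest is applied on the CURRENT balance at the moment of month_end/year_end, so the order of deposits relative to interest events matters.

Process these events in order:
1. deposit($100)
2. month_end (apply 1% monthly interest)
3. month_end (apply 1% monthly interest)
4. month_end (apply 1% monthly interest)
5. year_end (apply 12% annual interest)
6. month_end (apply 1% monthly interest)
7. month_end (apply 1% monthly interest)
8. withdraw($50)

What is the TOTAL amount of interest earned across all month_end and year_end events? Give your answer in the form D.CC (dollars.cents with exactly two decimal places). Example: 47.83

After 1 (deposit($100)): balance=$2100.00 total_interest=$0.00
After 2 (month_end (apply 1% monthly interest)): balance=$2121.00 total_interest=$21.00
After 3 (month_end (apply 1% monthly interest)): balance=$2142.21 total_interest=$42.21
After 4 (month_end (apply 1% monthly interest)): balance=$2163.63 total_interest=$63.63
After 5 (year_end (apply 12% annual interest)): balance=$2423.26 total_interest=$323.26
After 6 (month_end (apply 1% monthly interest)): balance=$2447.49 total_interest=$347.49
After 7 (month_end (apply 1% monthly interest)): balance=$2471.96 total_interest=$371.96
After 8 (withdraw($50)): balance=$2421.96 total_interest=$371.96

Answer: 371.96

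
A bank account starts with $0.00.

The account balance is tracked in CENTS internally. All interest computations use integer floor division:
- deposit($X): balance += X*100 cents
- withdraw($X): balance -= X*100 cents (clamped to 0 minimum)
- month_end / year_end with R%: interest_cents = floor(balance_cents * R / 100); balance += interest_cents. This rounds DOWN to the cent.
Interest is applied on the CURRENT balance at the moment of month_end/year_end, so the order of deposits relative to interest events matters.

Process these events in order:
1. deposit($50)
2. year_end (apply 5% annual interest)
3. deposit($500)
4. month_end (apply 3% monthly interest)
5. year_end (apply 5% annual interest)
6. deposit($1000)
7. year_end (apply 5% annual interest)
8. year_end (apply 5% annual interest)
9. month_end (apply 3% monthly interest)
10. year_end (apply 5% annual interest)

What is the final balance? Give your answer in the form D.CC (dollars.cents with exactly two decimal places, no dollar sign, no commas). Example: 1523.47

After 1 (deposit($50)): balance=$50.00 total_interest=$0.00
After 2 (year_end (apply 5% annual interest)): balance=$52.50 total_interest=$2.50
After 3 (deposit($500)): balance=$552.50 total_interest=$2.50
After 4 (month_end (apply 3% monthly interest)): balance=$569.07 total_interest=$19.07
After 5 (year_end (apply 5% annual interest)): balance=$597.52 total_interest=$47.52
After 6 (deposit($1000)): balance=$1597.52 total_interest=$47.52
After 7 (year_end (apply 5% annual interest)): balance=$1677.39 total_interest=$127.39
After 8 (year_end (apply 5% annual interest)): balance=$1761.25 total_interest=$211.25
After 9 (month_end (apply 3% monthly interest)): balance=$1814.08 total_interest=$264.08
After 10 (year_end (apply 5% annual interest)): balance=$1904.78 total_interest=$354.78

Answer: 1904.78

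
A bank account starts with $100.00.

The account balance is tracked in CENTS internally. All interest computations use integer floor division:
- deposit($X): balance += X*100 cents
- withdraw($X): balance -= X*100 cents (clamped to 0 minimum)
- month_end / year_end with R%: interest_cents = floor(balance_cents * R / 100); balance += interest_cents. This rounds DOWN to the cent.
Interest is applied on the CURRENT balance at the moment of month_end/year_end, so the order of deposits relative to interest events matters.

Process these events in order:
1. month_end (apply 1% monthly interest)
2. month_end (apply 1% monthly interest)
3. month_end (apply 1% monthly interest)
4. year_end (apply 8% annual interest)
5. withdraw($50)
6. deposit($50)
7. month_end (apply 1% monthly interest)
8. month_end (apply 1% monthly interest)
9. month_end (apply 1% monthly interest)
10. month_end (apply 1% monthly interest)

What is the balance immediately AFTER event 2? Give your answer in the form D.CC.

After 1 (month_end (apply 1% monthly interest)): balance=$101.00 total_interest=$1.00
After 2 (month_end (apply 1% monthly interest)): balance=$102.01 total_interest=$2.01

Answer: 102.01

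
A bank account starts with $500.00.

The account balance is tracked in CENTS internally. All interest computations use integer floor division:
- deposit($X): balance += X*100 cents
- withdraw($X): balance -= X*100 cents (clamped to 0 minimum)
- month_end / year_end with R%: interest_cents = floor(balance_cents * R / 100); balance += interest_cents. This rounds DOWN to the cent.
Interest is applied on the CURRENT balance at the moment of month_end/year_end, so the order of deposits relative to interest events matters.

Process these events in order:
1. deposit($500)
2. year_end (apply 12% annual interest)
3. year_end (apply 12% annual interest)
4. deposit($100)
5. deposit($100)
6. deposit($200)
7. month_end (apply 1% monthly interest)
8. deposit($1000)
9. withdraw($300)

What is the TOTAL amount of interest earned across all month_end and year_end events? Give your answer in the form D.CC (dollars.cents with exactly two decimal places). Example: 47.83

Answer: 270.94

Derivation:
After 1 (deposit($500)): balance=$1000.00 total_interest=$0.00
After 2 (year_end (apply 12% annual interest)): balance=$1120.00 total_interest=$120.00
After 3 (year_end (apply 12% annual interest)): balance=$1254.40 total_interest=$254.40
After 4 (deposit($100)): balance=$1354.40 total_interest=$254.40
After 5 (deposit($100)): balance=$1454.40 total_interest=$254.40
After 6 (deposit($200)): balance=$1654.40 total_interest=$254.40
After 7 (month_end (apply 1% monthly interest)): balance=$1670.94 total_interest=$270.94
After 8 (deposit($1000)): balance=$2670.94 total_interest=$270.94
After 9 (withdraw($300)): balance=$2370.94 total_interest=$270.94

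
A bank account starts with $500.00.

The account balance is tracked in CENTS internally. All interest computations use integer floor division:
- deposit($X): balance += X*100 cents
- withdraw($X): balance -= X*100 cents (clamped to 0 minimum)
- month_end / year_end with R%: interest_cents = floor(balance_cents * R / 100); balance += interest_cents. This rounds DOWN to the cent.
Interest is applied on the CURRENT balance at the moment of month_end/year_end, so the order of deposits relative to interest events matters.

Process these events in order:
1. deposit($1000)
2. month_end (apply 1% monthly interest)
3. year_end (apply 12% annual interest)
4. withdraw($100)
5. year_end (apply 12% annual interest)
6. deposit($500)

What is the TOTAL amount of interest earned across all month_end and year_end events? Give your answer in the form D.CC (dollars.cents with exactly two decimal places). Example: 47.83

After 1 (deposit($1000)): balance=$1500.00 total_interest=$0.00
After 2 (month_end (apply 1% monthly interest)): balance=$1515.00 total_interest=$15.00
After 3 (year_end (apply 12% annual interest)): balance=$1696.80 total_interest=$196.80
After 4 (withdraw($100)): balance=$1596.80 total_interest=$196.80
After 5 (year_end (apply 12% annual interest)): balance=$1788.41 total_interest=$388.41
After 6 (deposit($500)): balance=$2288.41 total_interest=$388.41

Answer: 388.41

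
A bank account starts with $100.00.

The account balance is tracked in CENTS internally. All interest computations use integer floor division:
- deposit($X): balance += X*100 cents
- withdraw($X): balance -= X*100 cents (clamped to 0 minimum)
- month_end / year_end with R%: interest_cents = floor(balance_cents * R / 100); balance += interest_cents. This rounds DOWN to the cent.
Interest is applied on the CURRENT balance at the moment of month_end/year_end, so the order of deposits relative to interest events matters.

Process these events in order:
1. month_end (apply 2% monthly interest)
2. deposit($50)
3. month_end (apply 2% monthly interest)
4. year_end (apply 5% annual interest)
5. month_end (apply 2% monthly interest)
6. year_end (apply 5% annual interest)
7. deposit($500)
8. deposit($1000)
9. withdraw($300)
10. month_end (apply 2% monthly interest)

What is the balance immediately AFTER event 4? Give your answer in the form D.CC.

Answer: 162.79

Derivation:
After 1 (month_end (apply 2% monthly interest)): balance=$102.00 total_interest=$2.00
After 2 (deposit($50)): balance=$152.00 total_interest=$2.00
After 3 (month_end (apply 2% monthly interest)): balance=$155.04 total_interest=$5.04
After 4 (year_end (apply 5% annual interest)): balance=$162.79 total_interest=$12.79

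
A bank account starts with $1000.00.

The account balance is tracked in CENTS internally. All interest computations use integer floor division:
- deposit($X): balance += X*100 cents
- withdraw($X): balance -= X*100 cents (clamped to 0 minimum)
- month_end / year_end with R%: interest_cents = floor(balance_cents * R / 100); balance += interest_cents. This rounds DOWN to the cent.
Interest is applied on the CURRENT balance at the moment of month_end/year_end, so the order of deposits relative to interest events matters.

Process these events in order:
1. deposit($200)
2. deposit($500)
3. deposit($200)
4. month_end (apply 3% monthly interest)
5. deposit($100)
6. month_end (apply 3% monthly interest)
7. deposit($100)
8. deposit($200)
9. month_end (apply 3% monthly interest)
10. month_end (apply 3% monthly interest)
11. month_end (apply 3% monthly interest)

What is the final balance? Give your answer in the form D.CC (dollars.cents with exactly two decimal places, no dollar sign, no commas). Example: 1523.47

Answer: 2642.98

Derivation:
After 1 (deposit($200)): balance=$1200.00 total_interest=$0.00
After 2 (deposit($500)): balance=$1700.00 total_interest=$0.00
After 3 (deposit($200)): balance=$1900.00 total_interest=$0.00
After 4 (month_end (apply 3% monthly interest)): balance=$1957.00 total_interest=$57.00
After 5 (deposit($100)): balance=$2057.00 total_interest=$57.00
After 6 (month_end (apply 3% monthly interest)): balance=$2118.71 total_interest=$118.71
After 7 (deposit($100)): balance=$2218.71 total_interest=$118.71
After 8 (deposit($200)): balance=$2418.71 total_interest=$118.71
After 9 (month_end (apply 3% monthly interest)): balance=$2491.27 total_interest=$191.27
After 10 (month_end (apply 3% monthly interest)): balance=$2566.00 total_interest=$266.00
After 11 (month_end (apply 3% monthly interest)): balance=$2642.98 total_interest=$342.98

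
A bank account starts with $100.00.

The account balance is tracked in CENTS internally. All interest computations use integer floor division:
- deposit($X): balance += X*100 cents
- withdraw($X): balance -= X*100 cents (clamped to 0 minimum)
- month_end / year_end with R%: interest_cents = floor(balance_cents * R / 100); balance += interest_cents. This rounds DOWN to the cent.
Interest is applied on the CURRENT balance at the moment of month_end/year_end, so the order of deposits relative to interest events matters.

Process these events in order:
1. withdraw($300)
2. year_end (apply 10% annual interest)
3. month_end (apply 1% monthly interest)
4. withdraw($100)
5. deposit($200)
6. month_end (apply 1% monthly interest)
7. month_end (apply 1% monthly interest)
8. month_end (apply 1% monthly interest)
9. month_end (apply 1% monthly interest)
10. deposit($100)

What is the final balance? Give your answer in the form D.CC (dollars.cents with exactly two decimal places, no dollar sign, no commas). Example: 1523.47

After 1 (withdraw($300)): balance=$0.00 total_interest=$0.00
After 2 (year_end (apply 10% annual interest)): balance=$0.00 total_interest=$0.00
After 3 (month_end (apply 1% monthly interest)): balance=$0.00 total_interest=$0.00
After 4 (withdraw($100)): balance=$0.00 total_interest=$0.00
After 5 (deposit($200)): balance=$200.00 total_interest=$0.00
After 6 (month_end (apply 1% monthly interest)): balance=$202.00 total_interest=$2.00
After 7 (month_end (apply 1% monthly interest)): balance=$204.02 total_interest=$4.02
After 8 (month_end (apply 1% monthly interest)): balance=$206.06 total_interest=$6.06
After 9 (month_end (apply 1% monthly interest)): balance=$208.12 total_interest=$8.12
After 10 (deposit($100)): balance=$308.12 total_interest=$8.12

Answer: 308.12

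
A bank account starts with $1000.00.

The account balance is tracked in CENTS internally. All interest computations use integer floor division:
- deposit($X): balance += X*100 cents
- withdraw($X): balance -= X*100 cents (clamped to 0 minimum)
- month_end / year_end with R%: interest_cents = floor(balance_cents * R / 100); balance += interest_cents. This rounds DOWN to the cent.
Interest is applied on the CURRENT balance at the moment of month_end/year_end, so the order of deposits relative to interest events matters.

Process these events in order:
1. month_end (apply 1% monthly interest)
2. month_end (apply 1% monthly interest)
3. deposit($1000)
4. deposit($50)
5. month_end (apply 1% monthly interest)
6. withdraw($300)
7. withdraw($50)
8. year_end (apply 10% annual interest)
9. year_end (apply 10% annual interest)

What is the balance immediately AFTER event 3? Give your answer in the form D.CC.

Answer: 2020.10

Derivation:
After 1 (month_end (apply 1% monthly interest)): balance=$1010.00 total_interest=$10.00
After 2 (month_end (apply 1% monthly interest)): balance=$1020.10 total_interest=$20.10
After 3 (deposit($1000)): balance=$2020.10 total_interest=$20.10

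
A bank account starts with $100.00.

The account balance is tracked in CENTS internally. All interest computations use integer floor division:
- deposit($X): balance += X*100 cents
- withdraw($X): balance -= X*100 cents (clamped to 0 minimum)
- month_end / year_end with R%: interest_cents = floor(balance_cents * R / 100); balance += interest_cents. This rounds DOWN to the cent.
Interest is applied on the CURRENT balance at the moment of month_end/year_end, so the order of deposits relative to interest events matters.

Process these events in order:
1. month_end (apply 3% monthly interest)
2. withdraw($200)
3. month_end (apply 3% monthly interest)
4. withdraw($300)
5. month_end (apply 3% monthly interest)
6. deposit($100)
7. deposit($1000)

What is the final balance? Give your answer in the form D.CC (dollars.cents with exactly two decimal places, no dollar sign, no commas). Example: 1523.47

After 1 (month_end (apply 3% monthly interest)): balance=$103.00 total_interest=$3.00
After 2 (withdraw($200)): balance=$0.00 total_interest=$3.00
After 3 (month_end (apply 3% monthly interest)): balance=$0.00 total_interest=$3.00
After 4 (withdraw($300)): balance=$0.00 total_interest=$3.00
After 5 (month_end (apply 3% monthly interest)): balance=$0.00 total_interest=$3.00
After 6 (deposit($100)): balance=$100.00 total_interest=$3.00
After 7 (deposit($1000)): balance=$1100.00 total_interest=$3.00

Answer: 1100.00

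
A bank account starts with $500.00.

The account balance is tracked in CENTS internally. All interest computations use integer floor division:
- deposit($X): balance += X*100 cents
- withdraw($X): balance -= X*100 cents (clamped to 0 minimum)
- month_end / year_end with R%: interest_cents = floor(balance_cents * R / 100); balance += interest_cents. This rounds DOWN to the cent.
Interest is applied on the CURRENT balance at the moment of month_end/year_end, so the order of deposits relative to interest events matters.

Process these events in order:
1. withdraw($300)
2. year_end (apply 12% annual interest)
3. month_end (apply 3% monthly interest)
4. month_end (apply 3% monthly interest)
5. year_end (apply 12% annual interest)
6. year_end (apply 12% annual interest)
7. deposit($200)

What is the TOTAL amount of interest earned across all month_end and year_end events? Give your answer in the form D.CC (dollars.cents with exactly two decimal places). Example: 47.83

Answer: 98.08

Derivation:
After 1 (withdraw($300)): balance=$200.00 total_interest=$0.00
After 2 (year_end (apply 12% annual interest)): balance=$224.00 total_interest=$24.00
After 3 (month_end (apply 3% monthly interest)): balance=$230.72 total_interest=$30.72
After 4 (month_end (apply 3% monthly interest)): balance=$237.64 total_interest=$37.64
After 5 (year_end (apply 12% annual interest)): balance=$266.15 total_interest=$66.15
After 6 (year_end (apply 12% annual interest)): balance=$298.08 total_interest=$98.08
After 7 (deposit($200)): balance=$498.08 total_interest=$98.08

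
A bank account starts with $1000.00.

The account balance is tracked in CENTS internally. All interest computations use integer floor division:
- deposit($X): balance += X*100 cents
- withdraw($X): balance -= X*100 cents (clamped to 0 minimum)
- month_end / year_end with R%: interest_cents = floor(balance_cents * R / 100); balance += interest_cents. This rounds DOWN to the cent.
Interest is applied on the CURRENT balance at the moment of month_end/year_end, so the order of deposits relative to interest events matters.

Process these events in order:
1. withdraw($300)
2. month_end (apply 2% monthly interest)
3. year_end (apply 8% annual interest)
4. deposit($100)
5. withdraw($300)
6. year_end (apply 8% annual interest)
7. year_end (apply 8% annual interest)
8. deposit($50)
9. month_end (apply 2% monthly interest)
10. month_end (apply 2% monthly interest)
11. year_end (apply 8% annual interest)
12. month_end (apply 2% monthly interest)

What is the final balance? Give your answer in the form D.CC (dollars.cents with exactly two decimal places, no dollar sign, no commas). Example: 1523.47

Answer: 820.75

Derivation:
After 1 (withdraw($300)): balance=$700.00 total_interest=$0.00
After 2 (month_end (apply 2% monthly interest)): balance=$714.00 total_interest=$14.00
After 3 (year_end (apply 8% annual interest)): balance=$771.12 total_interest=$71.12
After 4 (deposit($100)): balance=$871.12 total_interest=$71.12
After 5 (withdraw($300)): balance=$571.12 total_interest=$71.12
After 6 (year_end (apply 8% annual interest)): balance=$616.80 total_interest=$116.80
After 7 (year_end (apply 8% annual interest)): balance=$666.14 total_interest=$166.14
After 8 (deposit($50)): balance=$716.14 total_interest=$166.14
After 9 (month_end (apply 2% monthly interest)): balance=$730.46 total_interest=$180.46
After 10 (month_end (apply 2% monthly interest)): balance=$745.06 total_interest=$195.06
After 11 (year_end (apply 8% annual interest)): balance=$804.66 total_interest=$254.66
After 12 (month_end (apply 2% monthly interest)): balance=$820.75 total_interest=$270.75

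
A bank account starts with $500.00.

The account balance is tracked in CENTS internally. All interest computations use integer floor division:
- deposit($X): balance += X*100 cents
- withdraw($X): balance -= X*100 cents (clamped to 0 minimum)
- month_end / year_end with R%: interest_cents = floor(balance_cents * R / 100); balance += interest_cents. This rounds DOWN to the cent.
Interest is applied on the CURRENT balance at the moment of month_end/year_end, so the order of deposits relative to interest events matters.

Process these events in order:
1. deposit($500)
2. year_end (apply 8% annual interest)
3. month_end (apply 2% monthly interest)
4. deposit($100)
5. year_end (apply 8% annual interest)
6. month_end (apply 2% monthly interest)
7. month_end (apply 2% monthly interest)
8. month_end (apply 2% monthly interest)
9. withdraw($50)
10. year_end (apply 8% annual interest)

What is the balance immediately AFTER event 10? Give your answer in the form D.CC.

Answer: 1433.31

Derivation:
After 1 (deposit($500)): balance=$1000.00 total_interest=$0.00
After 2 (year_end (apply 8% annual interest)): balance=$1080.00 total_interest=$80.00
After 3 (month_end (apply 2% monthly interest)): balance=$1101.60 total_interest=$101.60
After 4 (deposit($100)): balance=$1201.60 total_interest=$101.60
After 5 (year_end (apply 8% annual interest)): balance=$1297.72 total_interest=$197.72
After 6 (month_end (apply 2% monthly interest)): balance=$1323.67 total_interest=$223.67
After 7 (month_end (apply 2% monthly interest)): balance=$1350.14 total_interest=$250.14
After 8 (month_end (apply 2% monthly interest)): balance=$1377.14 total_interest=$277.14
After 9 (withdraw($50)): balance=$1327.14 total_interest=$277.14
After 10 (year_end (apply 8% annual interest)): balance=$1433.31 total_interest=$383.31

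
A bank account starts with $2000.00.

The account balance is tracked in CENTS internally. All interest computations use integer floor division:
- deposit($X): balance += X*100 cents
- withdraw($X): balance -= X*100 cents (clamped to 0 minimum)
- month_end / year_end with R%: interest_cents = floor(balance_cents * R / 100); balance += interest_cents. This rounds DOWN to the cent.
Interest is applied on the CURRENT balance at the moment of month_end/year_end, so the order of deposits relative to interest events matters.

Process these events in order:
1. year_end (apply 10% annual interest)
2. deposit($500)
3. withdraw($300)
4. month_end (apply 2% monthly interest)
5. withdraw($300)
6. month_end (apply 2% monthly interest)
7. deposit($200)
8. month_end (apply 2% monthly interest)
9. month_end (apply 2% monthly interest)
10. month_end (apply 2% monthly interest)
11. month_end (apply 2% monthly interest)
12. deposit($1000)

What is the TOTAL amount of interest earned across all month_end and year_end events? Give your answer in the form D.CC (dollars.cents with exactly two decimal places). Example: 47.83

Answer: 488.03

Derivation:
After 1 (year_end (apply 10% annual interest)): balance=$2200.00 total_interest=$200.00
After 2 (deposit($500)): balance=$2700.00 total_interest=$200.00
After 3 (withdraw($300)): balance=$2400.00 total_interest=$200.00
After 4 (month_end (apply 2% monthly interest)): balance=$2448.00 total_interest=$248.00
After 5 (withdraw($300)): balance=$2148.00 total_interest=$248.00
After 6 (month_end (apply 2% monthly interest)): balance=$2190.96 total_interest=$290.96
After 7 (deposit($200)): balance=$2390.96 total_interest=$290.96
After 8 (month_end (apply 2% monthly interest)): balance=$2438.77 total_interest=$338.77
After 9 (month_end (apply 2% monthly interest)): balance=$2487.54 total_interest=$387.54
After 10 (month_end (apply 2% monthly interest)): balance=$2537.29 total_interest=$437.29
After 11 (month_end (apply 2% monthly interest)): balance=$2588.03 total_interest=$488.03
After 12 (deposit($1000)): balance=$3588.03 total_interest=$488.03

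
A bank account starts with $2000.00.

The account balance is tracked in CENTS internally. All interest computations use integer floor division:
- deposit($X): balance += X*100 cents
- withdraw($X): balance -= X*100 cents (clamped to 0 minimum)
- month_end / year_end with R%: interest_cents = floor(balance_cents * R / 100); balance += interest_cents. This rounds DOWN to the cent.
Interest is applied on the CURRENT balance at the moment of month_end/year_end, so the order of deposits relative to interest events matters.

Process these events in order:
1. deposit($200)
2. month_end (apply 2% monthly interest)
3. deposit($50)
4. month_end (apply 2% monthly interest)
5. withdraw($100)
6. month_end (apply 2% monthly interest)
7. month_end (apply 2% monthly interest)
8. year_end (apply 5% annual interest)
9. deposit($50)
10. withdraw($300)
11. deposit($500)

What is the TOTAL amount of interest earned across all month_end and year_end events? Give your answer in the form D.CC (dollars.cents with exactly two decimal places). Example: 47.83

Answer: 296.87

Derivation:
After 1 (deposit($200)): balance=$2200.00 total_interest=$0.00
After 2 (month_end (apply 2% monthly interest)): balance=$2244.00 total_interest=$44.00
After 3 (deposit($50)): balance=$2294.00 total_interest=$44.00
After 4 (month_end (apply 2% monthly interest)): balance=$2339.88 total_interest=$89.88
After 5 (withdraw($100)): balance=$2239.88 total_interest=$89.88
After 6 (month_end (apply 2% monthly interest)): balance=$2284.67 total_interest=$134.67
After 7 (month_end (apply 2% monthly interest)): balance=$2330.36 total_interest=$180.36
After 8 (year_end (apply 5% annual interest)): balance=$2446.87 total_interest=$296.87
After 9 (deposit($50)): balance=$2496.87 total_interest=$296.87
After 10 (withdraw($300)): balance=$2196.87 total_interest=$296.87
After 11 (deposit($500)): balance=$2696.87 total_interest=$296.87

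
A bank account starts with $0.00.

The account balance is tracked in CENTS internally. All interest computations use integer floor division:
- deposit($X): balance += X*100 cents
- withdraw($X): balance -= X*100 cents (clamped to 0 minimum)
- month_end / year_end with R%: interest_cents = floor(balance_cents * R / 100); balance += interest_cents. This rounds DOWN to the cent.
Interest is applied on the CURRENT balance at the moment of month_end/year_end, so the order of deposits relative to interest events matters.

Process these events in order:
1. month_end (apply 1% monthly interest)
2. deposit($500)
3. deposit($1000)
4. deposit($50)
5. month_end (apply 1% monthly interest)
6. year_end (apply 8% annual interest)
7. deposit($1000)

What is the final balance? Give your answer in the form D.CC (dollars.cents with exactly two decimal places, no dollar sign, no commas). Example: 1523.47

After 1 (month_end (apply 1% monthly interest)): balance=$0.00 total_interest=$0.00
After 2 (deposit($500)): balance=$500.00 total_interest=$0.00
After 3 (deposit($1000)): balance=$1500.00 total_interest=$0.00
After 4 (deposit($50)): balance=$1550.00 total_interest=$0.00
After 5 (month_end (apply 1% monthly interest)): balance=$1565.50 total_interest=$15.50
After 6 (year_end (apply 8% annual interest)): balance=$1690.74 total_interest=$140.74
After 7 (deposit($1000)): balance=$2690.74 total_interest=$140.74

Answer: 2690.74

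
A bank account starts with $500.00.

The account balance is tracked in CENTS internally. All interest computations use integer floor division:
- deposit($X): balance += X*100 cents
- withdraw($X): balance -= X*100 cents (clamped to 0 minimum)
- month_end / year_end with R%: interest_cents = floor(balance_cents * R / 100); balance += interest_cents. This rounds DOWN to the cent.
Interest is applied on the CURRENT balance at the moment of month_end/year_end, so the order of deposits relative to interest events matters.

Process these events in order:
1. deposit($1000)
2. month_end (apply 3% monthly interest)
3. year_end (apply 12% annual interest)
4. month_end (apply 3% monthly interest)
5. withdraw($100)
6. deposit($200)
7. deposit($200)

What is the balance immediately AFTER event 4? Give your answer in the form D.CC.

After 1 (deposit($1000)): balance=$1500.00 total_interest=$0.00
After 2 (month_end (apply 3% monthly interest)): balance=$1545.00 total_interest=$45.00
After 3 (year_end (apply 12% annual interest)): balance=$1730.40 total_interest=$230.40
After 4 (month_end (apply 3% monthly interest)): balance=$1782.31 total_interest=$282.31

Answer: 1782.31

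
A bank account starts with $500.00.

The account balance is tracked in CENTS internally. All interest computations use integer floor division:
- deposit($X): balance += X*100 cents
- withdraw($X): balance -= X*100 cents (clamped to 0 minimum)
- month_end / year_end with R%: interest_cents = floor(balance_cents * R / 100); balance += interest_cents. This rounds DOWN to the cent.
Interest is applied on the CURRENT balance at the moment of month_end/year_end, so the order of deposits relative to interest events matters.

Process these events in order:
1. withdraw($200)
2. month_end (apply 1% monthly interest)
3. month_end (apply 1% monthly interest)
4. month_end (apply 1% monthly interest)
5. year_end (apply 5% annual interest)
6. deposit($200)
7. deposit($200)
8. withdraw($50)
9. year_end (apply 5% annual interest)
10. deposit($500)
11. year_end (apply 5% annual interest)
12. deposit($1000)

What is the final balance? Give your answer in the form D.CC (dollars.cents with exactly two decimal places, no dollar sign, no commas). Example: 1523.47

Answer: 2268.67

Derivation:
After 1 (withdraw($200)): balance=$300.00 total_interest=$0.00
After 2 (month_end (apply 1% monthly interest)): balance=$303.00 total_interest=$3.00
After 3 (month_end (apply 1% monthly interest)): balance=$306.03 total_interest=$6.03
After 4 (month_end (apply 1% monthly interest)): balance=$309.09 total_interest=$9.09
After 5 (year_end (apply 5% annual interest)): balance=$324.54 total_interest=$24.54
After 6 (deposit($200)): balance=$524.54 total_interest=$24.54
After 7 (deposit($200)): balance=$724.54 total_interest=$24.54
After 8 (withdraw($50)): balance=$674.54 total_interest=$24.54
After 9 (year_end (apply 5% annual interest)): balance=$708.26 total_interest=$58.26
After 10 (deposit($500)): balance=$1208.26 total_interest=$58.26
After 11 (year_end (apply 5% annual interest)): balance=$1268.67 total_interest=$118.67
After 12 (deposit($1000)): balance=$2268.67 total_interest=$118.67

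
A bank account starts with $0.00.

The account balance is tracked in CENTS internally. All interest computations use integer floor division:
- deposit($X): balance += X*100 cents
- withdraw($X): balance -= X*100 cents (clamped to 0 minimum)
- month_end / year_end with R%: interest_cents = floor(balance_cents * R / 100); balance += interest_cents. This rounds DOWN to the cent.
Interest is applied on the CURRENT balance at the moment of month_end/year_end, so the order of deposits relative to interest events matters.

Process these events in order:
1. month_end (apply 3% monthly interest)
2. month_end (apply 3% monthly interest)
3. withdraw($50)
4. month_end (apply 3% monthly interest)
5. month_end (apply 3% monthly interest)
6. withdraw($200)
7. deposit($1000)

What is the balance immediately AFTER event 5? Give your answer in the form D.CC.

After 1 (month_end (apply 3% monthly interest)): balance=$0.00 total_interest=$0.00
After 2 (month_end (apply 3% monthly interest)): balance=$0.00 total_interest=$0.00
After 3 (withdraw($50)): balance=$0.00 total_interest=$0.00
After 4 (month_end (apply 3% monthly interest)): balance=$0.00 total_interest=$0.00
After 5 (month_end (apply 3% monthly interest)): balance=$0.00 total_interest=$0.00

Answer: 0.00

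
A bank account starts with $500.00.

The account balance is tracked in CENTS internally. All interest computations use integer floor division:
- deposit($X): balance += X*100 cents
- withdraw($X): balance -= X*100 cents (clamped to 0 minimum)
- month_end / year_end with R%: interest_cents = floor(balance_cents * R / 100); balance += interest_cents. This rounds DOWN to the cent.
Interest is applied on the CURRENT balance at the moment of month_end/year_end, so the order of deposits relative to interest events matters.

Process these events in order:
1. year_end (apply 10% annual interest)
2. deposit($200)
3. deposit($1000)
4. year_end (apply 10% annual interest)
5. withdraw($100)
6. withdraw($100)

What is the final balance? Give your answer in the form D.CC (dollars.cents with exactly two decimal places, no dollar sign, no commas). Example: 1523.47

After 1 (year_end (apply 10% annual interest)): balance=$550.00 total_interest=$50.00
After 2 (deposit($200)): balance=$750.00 total_interest=$50.00
After 3 (deposit($1000)): balance=$1750.00 total_interest=$50.00
After 4 (year_end (apply 10% annual interest)): balance=$1925.00 total_interest=$225.00
After 5 (withdraw($100)): balance=$1825.00 total_interest=$225.00
After 6 (withdraw($100)): balance=$1725.00 total_interest=$225.00

Answer: 1725.00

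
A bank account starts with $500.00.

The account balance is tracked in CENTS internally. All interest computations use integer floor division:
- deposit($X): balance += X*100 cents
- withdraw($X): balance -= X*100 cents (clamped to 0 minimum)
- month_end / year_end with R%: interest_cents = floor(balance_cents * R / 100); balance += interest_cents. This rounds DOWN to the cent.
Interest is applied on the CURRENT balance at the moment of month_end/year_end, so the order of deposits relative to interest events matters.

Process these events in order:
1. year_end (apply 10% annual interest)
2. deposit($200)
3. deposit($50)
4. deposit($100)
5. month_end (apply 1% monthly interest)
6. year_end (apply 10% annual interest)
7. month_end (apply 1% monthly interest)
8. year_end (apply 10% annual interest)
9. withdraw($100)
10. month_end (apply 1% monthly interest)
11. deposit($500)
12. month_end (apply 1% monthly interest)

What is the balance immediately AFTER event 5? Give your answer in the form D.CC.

After 1 (year_end (apply 10% annual interest)): balance=$550.00 total_interest=$50.00
After 2 (deposit($200)): balance=$750.00 total_interest=$50.00
After 3 (deposit($50)): balance=$800.00 total_interest=$50.00
After 4 (deposit($100)): balance=$900.00 total_interest=$50.00
After 5 (month_end (apply 1% monthly interest)): balance=$909.00 total_interest=$59.00

Answer: 909.00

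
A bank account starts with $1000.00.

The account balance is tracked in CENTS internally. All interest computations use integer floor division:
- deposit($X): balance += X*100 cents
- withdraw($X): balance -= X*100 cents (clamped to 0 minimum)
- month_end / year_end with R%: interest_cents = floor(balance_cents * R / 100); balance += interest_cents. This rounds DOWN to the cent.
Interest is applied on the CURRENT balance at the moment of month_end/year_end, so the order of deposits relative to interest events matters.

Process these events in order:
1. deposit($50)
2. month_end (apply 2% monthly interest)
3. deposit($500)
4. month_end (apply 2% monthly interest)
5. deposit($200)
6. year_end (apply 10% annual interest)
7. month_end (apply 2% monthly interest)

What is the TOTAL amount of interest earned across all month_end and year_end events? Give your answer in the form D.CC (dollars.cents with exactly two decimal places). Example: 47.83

Answer: 272.31

Derivation:
After 1 (deposit($50)): balance=$1050.00 total_interest=$0.00
After 2 (month_end (apply 2% monthly interest)): balance=$1071.00 total_interest=$21.00
After 3 (deposit($500)): balance=$1571.00 total_interest=$21.00
After 4 (month_end (apply 2% monthly interest)): balance=$1602.42 total_interest=$52.42
After 5 (deposit($200)): balance=$1802.42 total_interest=$52.42
After 6 (year_end (apply 10% annual interest)): balance=$1982.66 total_interest=$232.66
After 7 (month_end (apply 2% monthly interest)): balance=$2022.31 total_interest=$272.31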